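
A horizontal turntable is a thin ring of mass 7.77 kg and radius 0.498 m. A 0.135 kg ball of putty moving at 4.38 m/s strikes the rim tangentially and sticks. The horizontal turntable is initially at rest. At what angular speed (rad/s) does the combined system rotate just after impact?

The axle reaction passes through the axle and exerts no torque about it; angular momentum about the axle is conserved through the impact.
I_p = (7.77)(0.498)² = 1.927 kg·m². Taking the sense of the ball of putty's angular momentum as positive, L_{ball} = m v R = (0.135)(4.38)(0.498) = 0.2945 kg·m²/s.
L_i = 0 + 0.2945 = 0.2945 kg·m²/s.
After sticking, I_f = I_p + m R² = 1.927 + (0.135)(0.498)² = 1.960 kg·m².
ω_f = L_i / I_f = 0.2945 / 1.960 = 0.1502 rad/s.

|ω_f| ≈ 0.150 rad/s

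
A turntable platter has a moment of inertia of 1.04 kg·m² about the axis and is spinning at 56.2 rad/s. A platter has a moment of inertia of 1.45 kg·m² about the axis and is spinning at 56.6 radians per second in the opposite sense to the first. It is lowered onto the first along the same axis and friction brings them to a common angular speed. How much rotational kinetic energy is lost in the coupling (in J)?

The coupling torques are internal; angular momentum about the shared axis is conserved.
Taking A's sense as positive: L = (1.040)(56.2) − (1.450)(56.6) = -23.62 kg·m²·rad/s.
Combined I = 1.040 + 1.450 = 2.490 kg·m².
ω_f = L / I = -23.62 / 2.490 = -9.487 rad/s.
KE_i = ½ΣIω² = 3965 J; KE_f = ½(2.490)(9.487)² = 112.0 J.

ΔKE lost ≈ 3850 J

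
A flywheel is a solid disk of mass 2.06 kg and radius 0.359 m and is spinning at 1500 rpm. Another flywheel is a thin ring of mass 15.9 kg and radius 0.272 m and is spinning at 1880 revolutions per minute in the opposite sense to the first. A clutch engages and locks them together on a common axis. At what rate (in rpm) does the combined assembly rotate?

|ω_f| ≈ 1540 rpm

No external torque acts about the common axis, so total angular momentum is conserved.
Moments of inertia: I_A = ½(2.06)(0.359)² = 0.1327 kg·m²; I_B = (15.9)(0.272)² = 1.176 kg·m².
Taking A's sense as positive: L = (0.1327)(1500) − (1.176)(1880) = -2012 kg·m²·rpm.
Combined I = 0.1327 + 1.176 = 1.309 kg·m².
ω_f = L / I = -2012 / 1.309 = -1537 rpm.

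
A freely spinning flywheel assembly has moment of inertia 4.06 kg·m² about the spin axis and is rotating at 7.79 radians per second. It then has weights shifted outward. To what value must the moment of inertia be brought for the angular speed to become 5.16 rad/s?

I₂ ≈ 6.13 kg·m²

No external torque acts about the spin axis, so angular momentum is conserved.
I₂ = I₁ω₁ / ω₂ = (4.06)(7.79) / (5.16) = 6.129 kg·m².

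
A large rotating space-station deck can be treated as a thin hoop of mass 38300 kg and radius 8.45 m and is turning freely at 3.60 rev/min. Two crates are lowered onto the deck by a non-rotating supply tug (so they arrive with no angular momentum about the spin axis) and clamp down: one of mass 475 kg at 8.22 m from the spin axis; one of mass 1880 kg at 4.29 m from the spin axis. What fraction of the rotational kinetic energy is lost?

fraction ≈ 0.0238

The added mass arrives with no angular momentum about the spin axis, and any external torque about the spin axis is negligible, so the system's angular momentum is conserved.
I_p = (38300)(8.45)² = 2.735e+06 kg·m².
Added inertia Σmr² = (475)(8.22)² + (1880)(4.29)² = 66690 kg·m²; I_f = 2.735e+06 + 66690 = 2.801e+06 kg·m².
ω_f = I_p ω_i / I_f = (2.735e+06)(3.60) / 2.801e+06 = 3.514 rpm.
KE_i = ½(2.735e+06)(0.3770 rad/s)² = 1.943e+05 J; KE_f = ½(2.801e+06)(0.3680)² = 1.897e+05 J.
Fraction lost = 0.02381.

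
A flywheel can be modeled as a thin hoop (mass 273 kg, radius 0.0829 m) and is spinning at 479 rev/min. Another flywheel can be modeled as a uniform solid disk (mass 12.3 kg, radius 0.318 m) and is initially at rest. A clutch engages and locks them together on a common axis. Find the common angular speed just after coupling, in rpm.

|ω_f| ≈ 360 rpm

The coupling torques are internal; angular momentum about the shared axis is conserved.
Moments of inertia: I_A = (273)(0.0829)² = 1.876 kg·m²; I_B = ½(12.3)(0.318)² = 0.6219 kg·m².
Taking A's sense as positive: L = (1.876)(479) = 898.7 kg·m²·rpm.
Combined I = 1.876 + 0.6219 = 2.498 kg·m².
ω_f = L / I = 898.7 / 2.498 = 359.7 rpm.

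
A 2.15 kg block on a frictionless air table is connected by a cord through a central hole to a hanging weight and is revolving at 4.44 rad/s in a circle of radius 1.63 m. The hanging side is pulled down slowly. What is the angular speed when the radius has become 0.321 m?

No torque about the axis ⇒ m r₁² ω₁ = m r₂² ω₂.
ω₂ = ω₁ (r₁/r₂)² = (4.44)(1.63/0.321)² = 114.5 rad/s.

ω₂ ≈ 114 rad/s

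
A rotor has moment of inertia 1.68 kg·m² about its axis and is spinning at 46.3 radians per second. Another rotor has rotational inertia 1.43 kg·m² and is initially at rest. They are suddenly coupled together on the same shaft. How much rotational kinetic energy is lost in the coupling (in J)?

ΔKE lost ≈ 828 J

No external torque acts about the common axis, so total angular momentum is conserved.
Taking A's sense as positive: L = (1.680)(46.3) = 77.78 kg·m²·rad/s.
Combined I = 1.680 + 1.430 = 3.110 kg·m².
ω_f = L / I = 77.78 / 3.110 = 25.01 rad/s.
KE_i = ½ΣIω² = 1801 J; KE_f = ½(3.110)(25.01)² = 972.7 J.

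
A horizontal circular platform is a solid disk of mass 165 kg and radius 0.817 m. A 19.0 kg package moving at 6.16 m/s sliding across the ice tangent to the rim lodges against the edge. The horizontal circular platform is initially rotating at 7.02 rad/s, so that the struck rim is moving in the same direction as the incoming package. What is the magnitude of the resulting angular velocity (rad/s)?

About the central axle the impulsive forces during the collision are internal, so angular momentum about that axis is conserved.
I_p = ½(165)(0.817)² = 55.07 kg·m². Taking the sense of the package's angular momentum as positive, L_{package} = m v R = (19.0)(6.16)(0.817) = 95.62 kg·m²/s.
L_i = +I_p ω_p + m v R = +(55.07)(7.02) + 95.62 = 482.2 kg·m²/s.
After sticking, I_f = I_p + m R² = 55.07 + (19.0)(0.817)² = 67.75 kg·m².
ω_f = L_i / I_f = 482.2 / 67.75 = 7.117 rad/s.

|ω_f| ≈ 7.12 rad/s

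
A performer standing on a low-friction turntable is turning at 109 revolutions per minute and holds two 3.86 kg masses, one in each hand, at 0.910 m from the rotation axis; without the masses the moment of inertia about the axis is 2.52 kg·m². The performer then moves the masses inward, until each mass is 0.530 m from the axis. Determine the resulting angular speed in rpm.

ω₂ ≈ 207 rpm

Angular momentum about the spin axis is conserved since the torque about it is zero.
I₁ = 2.52 + 2(3.86)(0.910)² = 8.913 kg·m²; I₂ = 2.52 + 2(3.86)(0.530)² = 4.689 kg·m².
ω₂ = I₁ω₁ / I₂ = (8.913)(109 rpm) / (4.689) = 207.2 rpm.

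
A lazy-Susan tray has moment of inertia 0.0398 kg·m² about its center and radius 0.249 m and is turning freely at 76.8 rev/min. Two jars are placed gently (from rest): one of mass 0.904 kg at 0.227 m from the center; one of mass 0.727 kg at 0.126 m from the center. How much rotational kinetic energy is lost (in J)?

energy lost ≈ 0.764 J

No external torque acts about the center; L_before = L_after.
Added inertia Σmr² = (0.904)(0.227)² + (0.727)(0.126)² = 0.05812 kg·m²; I_f = 0.03980 + 0.05812 = 0.09792 kg·m².
ω_f = I_p ω_i / I_f = (0.03980)(76.8) / 0.09792 = 31.21 rpm.
KE_i = ½(0.03980)(8.042 rad/s)² = 1.287 J; KE_f = ½(0.09792)(3.269)² = 0.5232 J.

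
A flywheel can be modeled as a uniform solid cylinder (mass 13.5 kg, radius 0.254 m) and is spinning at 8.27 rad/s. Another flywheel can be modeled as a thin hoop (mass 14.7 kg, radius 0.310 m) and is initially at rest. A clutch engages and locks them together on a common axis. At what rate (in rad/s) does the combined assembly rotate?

|ω_f| ≈ 1.95 rad/s

No external torque acts about the common axis, so total angular momentum is conserved.
Moments of inertia: I_A = ½(13.5)(0.254)² = 0.4355 kg·m²; I_B = (14.7)(0.310)² = 1.413 kg·m².
Taking A's sense as positive: L = (0.4355)(8.27) = 3.601 kg·m²·rad/s.
Combined I = 0.4355 + 1.413 = 1.848 kg·m².
ω_f = L / I = 3.601 / 1.848 = 1.949 rad/s.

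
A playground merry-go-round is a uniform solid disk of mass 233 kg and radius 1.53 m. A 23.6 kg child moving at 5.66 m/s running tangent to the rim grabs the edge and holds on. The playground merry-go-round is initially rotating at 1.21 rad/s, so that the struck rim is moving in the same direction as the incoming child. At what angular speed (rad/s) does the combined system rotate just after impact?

|ω_f| ≈ 1.63 rad/s

The axle reaction passes through the axle and exerts no torque about it; angular momentum about the axle is conserved through the impact.
I_p = ½(233)(1.53)² = 272.7 kg·m². Taking the sense of the child's angular momentum as positive, L_{child} = m v R = (23.6)(5.66)(1.53) = 204.4 kg·m²/s.
L_i = +I_p ω_p + m v R = +(272.7)(1.21) + 204.4 = 534.4 kg·m²/s.
After sticking, I_f = I_p + m R² = 272.7 + (23.6)(1.53)² = 328.0 kg·m².
ω_f = L_i / I_f = 534.4 / 328.0 = 1.629 rad/s.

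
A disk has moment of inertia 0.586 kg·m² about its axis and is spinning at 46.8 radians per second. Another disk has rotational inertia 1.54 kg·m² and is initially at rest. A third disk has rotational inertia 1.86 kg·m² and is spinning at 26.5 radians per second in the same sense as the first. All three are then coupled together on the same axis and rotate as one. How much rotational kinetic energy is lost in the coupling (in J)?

No external torque acts about the common axis, so total angular momentum is conserved.
Taking A's sense as positive: L = (0.5860)(46.8) + (1.860)(26.5) = 76.71 kg·m²·rad/s.
Combined I = 0.5860 + 1.540 + 1.860 = 3.986 kg·m².
ω_f = L / I = 76.71 / 3.986 = 19.25 rad/s.
KE_i = ½ΣIω² = 1295 J; KE_f = ½(3.986)(19.25)² = 738.2 J.

ΔKE lost ≈ 557 J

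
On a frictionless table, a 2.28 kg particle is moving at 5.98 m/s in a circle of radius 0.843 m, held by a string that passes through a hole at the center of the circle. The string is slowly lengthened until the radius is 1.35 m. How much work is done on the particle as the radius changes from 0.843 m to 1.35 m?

The only horizontal force on the mass is along the cord (radial), so it exerts no torque about the hole and angular momentum m v r is conserved.
v₂ = v₁ r₁ / r₂ = (5.98)(0.843) / (1.35) = 3.734 m/s.
W = ΔKE = ½m(v₂² − v₁²) = -24.87 J.

W ≈ -24.9 J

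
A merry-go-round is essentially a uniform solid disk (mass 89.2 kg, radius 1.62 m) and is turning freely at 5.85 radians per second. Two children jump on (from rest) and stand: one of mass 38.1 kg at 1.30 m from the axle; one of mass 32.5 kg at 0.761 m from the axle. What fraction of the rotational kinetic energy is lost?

The added mass arrives with no angular momentum about the axle, and any external torque about the axle is negligible, so the system's angular momentum is conserved.
I_p = ½(89.2)(1.62)² = 117.0 kg·m².
Added inertia Σmr² = (38.1)(1.30)² + (32.5)(0.761)² = 83.21 kg·m²; I_f = 117.0 + 83.21 = 200.3 kg·m².
ω_f = I_p ω_i / I_f = (117.0)(5.85) / 200.3 = 3.419 rad/s.
KE_i = ½(117.0)(5.850 rad/s)² = 2003 J; KE_f = ½(200.3)(3.419)² = 1171 J.
Fraction lost = 0.4155.

fraction ≈ 0.416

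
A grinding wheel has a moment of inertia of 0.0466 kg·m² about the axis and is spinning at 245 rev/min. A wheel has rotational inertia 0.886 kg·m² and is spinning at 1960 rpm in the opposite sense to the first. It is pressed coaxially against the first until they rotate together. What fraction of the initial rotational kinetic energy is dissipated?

The coupling torques are internal; angular momentum about the shared axis is conserved.
Taking A's sense as positive: L = (0.04660)(245) − (0.8860)(1960) = -1725 kg·m²·rpm.
Combined I = 0.04660 + 0.8860 = 0.9326 kg·m².
ω_f = L / I = -1725 / 0.9326 = -1850 rpm.
KE_i = ½ΣIω² = 18680 J; KE_f = ½(0.9326)(193.7)² = 17500 J.
Fraction dissipated = (KE_i − KE_f)/KE_i = 0.06319.

fraction ≈ 0.0632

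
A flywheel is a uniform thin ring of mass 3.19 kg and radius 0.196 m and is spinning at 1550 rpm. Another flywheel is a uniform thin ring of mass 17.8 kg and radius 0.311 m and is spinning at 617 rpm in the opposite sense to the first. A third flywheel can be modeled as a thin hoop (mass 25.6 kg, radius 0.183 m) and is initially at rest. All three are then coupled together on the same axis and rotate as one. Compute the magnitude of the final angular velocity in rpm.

|ω_f| ≈ 323 rpm

No external torque acts about the common axis, so total angular momentum is conserved.
Moments of inertia: I_A = (3.19)(0.196)² = 0.1225 kg·m²; I_B = (17.8)(0.311)² = 1.722 kg·m²; I_C = (25.6)(0.183)² = 0.8573 kg·m².
Taking A's sense as positive: L = (0.1225)(1550) − (1.722)(617) = -872.3 kg·m²·rpm.
Combined I = 0.1225 + 1.722 + 0.8573 = 2.701 kg·m².
ω_f = L / I = -872.3 / 2.701 = -322.9 rpm.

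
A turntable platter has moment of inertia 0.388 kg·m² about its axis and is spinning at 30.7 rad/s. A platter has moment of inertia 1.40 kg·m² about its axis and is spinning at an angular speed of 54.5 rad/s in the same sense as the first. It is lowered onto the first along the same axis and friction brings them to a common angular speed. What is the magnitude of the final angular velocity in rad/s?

|ω_f| ≈ 49.3 rad/s

The coupling torques are internal; angular momentum about the shared axis is conserved.
Taking A's sense as positive: L = (0.3880)(30.7) + (1.400)(54.5) = 88.21 kg·m²·rad/s.
Combined I = 0.3880 + 1.400 = 1.788 kg·m².
ω_f = L / I = 88.21 / 1.788 = 49.34 rad/s.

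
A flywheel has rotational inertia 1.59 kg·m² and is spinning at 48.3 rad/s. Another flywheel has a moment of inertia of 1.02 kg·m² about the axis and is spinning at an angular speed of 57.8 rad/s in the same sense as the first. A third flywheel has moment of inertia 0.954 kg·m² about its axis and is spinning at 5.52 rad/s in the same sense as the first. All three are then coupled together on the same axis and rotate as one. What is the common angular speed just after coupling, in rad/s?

No external torque acts about the common axis, so total angular momentum is conserved.
Taking A's sense as positive: L = (1.590)(48.3) + (1.020)(57.8) + (0.9540)(5.52) = 141.0 kg·m²·rad/s.
Combined I = 1.590 + 1.020 + 0.9540 = 3.564 kg·m².
ω_f = L / I = 141.0 / 3.564 = 39.57 rad/s.

|ω_f| ≈ 39.6 rad/s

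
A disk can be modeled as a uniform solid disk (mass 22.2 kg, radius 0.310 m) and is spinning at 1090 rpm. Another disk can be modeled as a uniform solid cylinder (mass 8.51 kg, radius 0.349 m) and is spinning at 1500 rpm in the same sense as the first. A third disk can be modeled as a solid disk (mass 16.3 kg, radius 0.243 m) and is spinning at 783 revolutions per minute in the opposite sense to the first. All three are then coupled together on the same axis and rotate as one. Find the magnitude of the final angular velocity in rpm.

No external torque acts about the common axis, so total angular momentum is conserved.
Moments of inertia: I_A = ½(22.2)(0.310)² = 1.067 kg·m²; I_B = ½(8.51)(0.349)² = 0.5183 kg·m²; I_C = ½(16.3)(0.243)² = 0.4812 kg·m².
Taking A's sense as positive: L = (1.067)(1090) + (0.5183)(1500) − (0.4812)(783) = 1563 kg·m²·rpm.
Combined I = 1.067 + 0.5183 + 0.4812 = 2.066 kg·m².
ω_f = L / I = 1563 / 2.066 = 756.6 rpm.

|ω_f| ≈ 757 rpm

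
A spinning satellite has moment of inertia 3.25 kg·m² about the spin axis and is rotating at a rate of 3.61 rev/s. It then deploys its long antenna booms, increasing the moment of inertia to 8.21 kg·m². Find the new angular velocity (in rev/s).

ω₂ ≈ 1.43 rev/s

Angular momentum about the spin axis is conserved since the torque about it is zero.
ω₂ = I₁ω₁ / I₂ = (3.250)(3.61 rev/s) / (8.210) = 1.429 rev/s.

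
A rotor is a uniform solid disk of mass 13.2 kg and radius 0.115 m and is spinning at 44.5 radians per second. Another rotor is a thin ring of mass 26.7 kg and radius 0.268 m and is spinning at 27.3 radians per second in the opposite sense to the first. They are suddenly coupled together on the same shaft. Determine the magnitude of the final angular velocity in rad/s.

|ω_f| ≈ 24.2 rad/s

The coupling torques are internal; angular momentum about the shared axis is conserved.
Moments of inertia: I_A = ½(13.2)(0.115)² = 0.08729 kg·m²; I_B = (26.7)(0.268)² = 1.918 kg·m².
Taking A's sense as positive: L = (0.08729)(44.5) − (1.918)(27.3) = -48.47 kg·m²·rad/s.
Combined I = 0.08729 + 1.918 = 2.005 kg·m².
ω_f = L / I = -48.47 / 2.005 = -24.17 rad/s.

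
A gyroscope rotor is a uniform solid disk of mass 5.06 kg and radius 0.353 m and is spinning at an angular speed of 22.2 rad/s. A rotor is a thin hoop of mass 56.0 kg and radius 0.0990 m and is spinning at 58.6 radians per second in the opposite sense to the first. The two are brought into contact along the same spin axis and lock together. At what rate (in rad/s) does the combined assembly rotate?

|ω_f| ≈ 29.1 rad/s

The coupling torques are internal; angular momentum about the shared axis is conserved.
Moments of inertia: I_A = ½(5.06)(0.353)² = 0.3153 kg·m²; I_B = (56.0)(0.0990)² = 0.5489 kg·m².
Taking A's sense as positive: L = (0.3153)(22.2) − (0.5489)(58.6) = -25.16 kg·m²·rad/s.
Combined I = 0.3153 + 0.5489 = 0.8641 kg·m².
ω_f = L / I = -25.16 / 0.8641 = -29.12 rad/s.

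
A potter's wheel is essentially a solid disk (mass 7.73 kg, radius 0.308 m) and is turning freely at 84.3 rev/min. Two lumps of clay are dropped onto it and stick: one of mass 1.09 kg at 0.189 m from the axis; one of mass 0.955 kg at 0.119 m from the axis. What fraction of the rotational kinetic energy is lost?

fraction ≈ 0.125

No external torque acts about the axis; L_before = L_after.
I_p = ½(7.73)(0.308)² = 0.3666 kg·m².
Added inertia Σmr² = (1.09)(0.189)² + (0.955)(0.119)² = 0.05246 kg·m²; I_f = 0.3666 + 0.05246 = 0.4191 kg·m².
ω_f = I_p ω_i / I_f = (0.3666)(84.3) / 0.4191 = 73.75 rpm.
KE_i = ½(0.3666)(8.828 rad/s)² = 14.29 J; KE_f = ½(0.4191)(7.723)² = 12.50 J.
Fraction lost = 0.1252.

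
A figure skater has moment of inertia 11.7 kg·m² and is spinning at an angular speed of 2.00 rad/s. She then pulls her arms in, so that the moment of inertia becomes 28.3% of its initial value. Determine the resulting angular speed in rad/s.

ω₂ ≈ 7.07 rad/s

With no external torque about the axis, L is conserved: I₁ω₁ = I₂ω₂.
I₂ = 0.283 × 11.7 = 3.311 kg·m².
ω₂ = I₁ω₁ / I₂ = (11.70)(2.00 rad/s) / (3.311) = 7.067 rad/s.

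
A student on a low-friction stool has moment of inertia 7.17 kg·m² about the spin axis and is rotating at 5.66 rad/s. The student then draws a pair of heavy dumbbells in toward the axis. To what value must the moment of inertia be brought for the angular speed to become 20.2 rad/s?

I₂ ≈ 2.01 kg·m²

With no external torque about the axis, L is conserved: I₁ω₁ = I₂ω₂.
I₂ = I₁ω₁ / ω₂ = (7.17)(5.66) / (20.2) = 2.009 kg·m².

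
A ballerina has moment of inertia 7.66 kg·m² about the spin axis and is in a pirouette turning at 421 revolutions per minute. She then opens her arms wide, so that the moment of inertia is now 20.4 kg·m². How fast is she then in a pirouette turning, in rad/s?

ω₂ ≈ 16.6 rad/s

With no external torque about the axis, L is conserved: I₁ω₁ = I₂ω₂.
ω₂ = I₁ω₁ / I₂ = (7.660)(421 rpm) / (20.40) = 158.1 rpm = 16.55 rad/s.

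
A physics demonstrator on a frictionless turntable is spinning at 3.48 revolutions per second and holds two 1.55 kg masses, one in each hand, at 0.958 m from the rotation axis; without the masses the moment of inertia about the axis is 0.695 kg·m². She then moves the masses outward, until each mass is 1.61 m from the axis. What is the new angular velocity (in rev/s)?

ω₂ ≈ 1.41 rev/s

Angular momentum about the spin axis is conserved since the torque about it is zero.
I₁ = 0.695 + 2(1.55)(0.958)² = 3.540 kg·m²; I₂ = 0.695 + 2(1.55)(1.61)² = 8.731 kg·m².
ω₂ = I₁ω₁ / I₂ = (3.540)(3.48 rev/s) / (8.731) = 1.411 rev/s.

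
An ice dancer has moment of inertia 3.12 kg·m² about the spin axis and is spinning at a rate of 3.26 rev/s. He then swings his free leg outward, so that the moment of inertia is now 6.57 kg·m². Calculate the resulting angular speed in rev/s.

ω₂ ≈ 1.55 rev/s

Angular momentum about the spin axis is conserved since the torque about it is zero.
ω₂ = I₁ω₁ / I₂ = (3.120)(3.26 rev/s) / (6.570) = 1.548 rev/s.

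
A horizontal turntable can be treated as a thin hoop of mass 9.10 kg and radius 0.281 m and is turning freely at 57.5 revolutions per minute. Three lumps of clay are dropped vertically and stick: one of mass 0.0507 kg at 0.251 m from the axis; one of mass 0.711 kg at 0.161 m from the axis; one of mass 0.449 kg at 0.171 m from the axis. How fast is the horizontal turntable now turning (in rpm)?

ω_f ≈ 54.8 rpm

The added mass arrives with no angular momentum about the axis, and any external torque about the axis is negligible, so the system's angular momentum is conserved.
I_p = (9.10)(0.281)² = 0.7185 kg·m².
Added inertia Σmr² = (0.0507)(0.251)² + (0.711)(0.161)² + (0.449)(0.171)² = 0.03475 kg·m²; I_f = 0.7185 + 0.03475 = 0.7533 kg·m².
ω_f = I_p ω_i / I_f = (0.7185)(57.5) / 0.7533 = 54.85 rpm.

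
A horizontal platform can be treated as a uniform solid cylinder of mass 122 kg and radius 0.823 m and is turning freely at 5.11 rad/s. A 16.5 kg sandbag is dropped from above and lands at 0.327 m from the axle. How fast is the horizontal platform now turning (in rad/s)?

No external torque acts about the axle; L_before = L_after.
I_p = ½(122)(0.823)² = 41.32 kg·m².
Added inertia Σmr² = (16.5)(0.327)² = 1.764 kg·m²; I_f = 41.32 + 1.764 = 43.08 kg·m².
ω_f = I_p ω_i / I_f = (41.32)(5.11) / 43.08 = 4.901 rad/s.

ω_f ≈ 4.90 rad/s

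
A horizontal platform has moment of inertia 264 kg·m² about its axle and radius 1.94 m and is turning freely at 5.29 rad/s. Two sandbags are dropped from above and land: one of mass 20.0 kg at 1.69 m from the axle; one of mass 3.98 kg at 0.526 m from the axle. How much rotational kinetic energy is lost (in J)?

energy lost ≈ 667 J

The added mass arrives with no angular momentum about the axle, and any external torque about the axle is negligible, so the system's angular momentum is conserved.
Added inertia Σmr² = (20.0)(1.69)² + (3.98)(0.526)² = 58.22 kg·m²; I_f = 264.0 + 58.22 = 322.2 kg·m².
ω_f = I_p ω_i / I_f = (264.0)(5.29) / 322.2 = 4.334 rad/s.
KE_i = ½(264.0)(5.290 rad/s)² = 3694 J; KE_f = ½(322.2)(4.334)² = 3026 J.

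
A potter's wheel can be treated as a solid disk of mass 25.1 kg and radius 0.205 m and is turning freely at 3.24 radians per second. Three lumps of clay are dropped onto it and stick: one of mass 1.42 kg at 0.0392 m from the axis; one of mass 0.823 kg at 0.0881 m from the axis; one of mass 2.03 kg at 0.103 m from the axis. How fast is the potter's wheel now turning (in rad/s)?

The added mass arrives with no angular momentum about the axis, and any external torque about the axis is negligible, so the system's angular momentum is conserved.
I_p = ½(25.1)(0.205)² = 0.5274 kg·m².
Added inertia Σmr² = (1.42)(0.0392)² + (0.823)(0.0881)² + (2.03)(0.103)² = 0.03011 kg·m²; I_f = 0.5274 + 0.03011 = 0.5575 kg·m².
ω_f = I_p ω_i / I_f = (0.5274)(3.24) / 0.5575 = 3.065 rad/s.

ω_f ≈ 3.07 rad/s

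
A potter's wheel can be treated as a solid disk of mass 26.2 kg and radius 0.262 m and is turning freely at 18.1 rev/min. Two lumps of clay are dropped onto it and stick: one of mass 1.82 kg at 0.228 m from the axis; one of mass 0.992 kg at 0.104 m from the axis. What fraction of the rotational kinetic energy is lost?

The added mass arrives with no angular momentum about the axis, and any external torque about the axis is negligible, so the system's angular momentum is conserved.
I_p = ½(26.2)(0.262)² = 0.8992 kg·m².
Added inertia Σmr² = (1.82)(0.228)² + (0.992)(0.104)² = 0.1053 kg·m²; I_f = 0.8992 + 0.1053 = 1.005 kg·m².
ω_f = I_p ω_i / I_f = (0.8992)(18.1) / 1.005 = 16.20 rpm.
KE_i = ½(0.8992)(1.895 rad/s)² = 1.615 J; KE_f = ½(1.005)(1.697)² = 1.446 J.
Fraction lost = 0.1049.

fraction ≈ 0.105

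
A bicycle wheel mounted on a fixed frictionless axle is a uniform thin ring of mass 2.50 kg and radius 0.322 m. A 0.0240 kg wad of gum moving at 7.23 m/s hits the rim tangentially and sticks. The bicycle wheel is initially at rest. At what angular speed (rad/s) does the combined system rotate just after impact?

About the axle the impulsive forces during the collision are internal, so angular momentum about that axis is conserved.
I_p = (2.50)(0.322)² = 0.2592 kg·m². Taking the sense of the wad of gum's angular momentum as positive, L_{wad} = m v R = (0.0240)(7.23)(0.322) = 0.05587 kg·m²/s.
L_i = 0 + 0.05587 = 0.05587 kg·m²/s.
After sticking, I_f = I_p + m R² = 0.2592 + (0.0240)(0.322)² = 0.2617 kg·m².
ω_f = L_i / I_f = 0.05587 / 0.2617 = 0.2135 rad/s.

|ω_f| ≈ 0.214 rad/s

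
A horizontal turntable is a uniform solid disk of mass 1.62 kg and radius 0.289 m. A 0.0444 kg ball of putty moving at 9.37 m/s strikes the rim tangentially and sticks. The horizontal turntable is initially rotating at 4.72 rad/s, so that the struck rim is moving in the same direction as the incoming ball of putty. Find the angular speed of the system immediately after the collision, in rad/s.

The axle reaction passes through the axle and exerts no torque about it; angular momentum about the axle is conserved through the impact.
I_p = ½(1.62)(0.289)² = 0.06765 kg·m². Taking the sense of the ball of putty's angular momentum as positive, L_{ball} = m v R = (0.0444)(9.37)(0.289) = 0.1202 kg·m²/s.
L_i = +I_p ω_p + m v R = +(0.06765)(4.72) + 0.1202 = 0.4395 kg·m²/s.
After sticking, I_f = I_p + m R² = 0.06765 + (0.0444)(0.289)² = 0.07136 kg·m².
ω_f = L_i / I_f = 0.4395 / 0.07136 = 6.160 rad/s.

|ω_f| ≈ 6.16 rad/s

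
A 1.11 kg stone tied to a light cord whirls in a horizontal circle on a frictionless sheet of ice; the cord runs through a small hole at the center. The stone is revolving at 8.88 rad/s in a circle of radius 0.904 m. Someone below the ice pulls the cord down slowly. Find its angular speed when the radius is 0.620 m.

ω₂ ≈ 18.9 rad/s

No torque about the axis ⇒ m r₁² ω₁ = m r₂² ω₂.
ω₂ = ω₁ (r₁/r₂)² = (8.88)(0.904/0.620)² = 18.88 rad/s.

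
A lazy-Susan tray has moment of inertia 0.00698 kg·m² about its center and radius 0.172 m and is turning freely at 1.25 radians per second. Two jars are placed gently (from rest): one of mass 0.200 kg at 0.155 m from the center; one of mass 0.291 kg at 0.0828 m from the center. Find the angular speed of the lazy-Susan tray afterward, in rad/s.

ω_f ≈ 0.633 rad/s

No external torque acts about the center; L_before = L_after.
Added inertia Σmr² = (0.200)(0.155)² + (0.291)(0.0828)² = 0.006800 kg·m²; I_f = 0.006980 + 0.006800 = 0.01378 kg·m².
ω_f = I_p ω_i / I_f = (0.006980)(1.25) / 0.01378 = 0.6332 rad/s.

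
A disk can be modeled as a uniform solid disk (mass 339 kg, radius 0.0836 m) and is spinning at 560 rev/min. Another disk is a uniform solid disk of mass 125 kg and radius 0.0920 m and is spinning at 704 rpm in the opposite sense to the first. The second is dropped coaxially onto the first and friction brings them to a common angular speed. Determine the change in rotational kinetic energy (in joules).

The coupling torques are internal; angular momentum about the shared axis is conserved.
Moments of inertia: I_A = ½(339)(0.0836)² = 1.185 kg·m²; I_B = ½(125)(0.0920)² = 0.5290 kg·m².
Taking A's sense as positive: L = (1.185)(560) − (0.5290)(704) = 291.0 kg·m²·rpm.
Combined I = 1.185 + 0.5290 = 1.714 kg·m².
ω_f = L / I = 291.0 / 1.714 = 169.8 rpm.
KE_i = ½ΣIω² = 3475 J; KE_f = ½(1.714)(17.78)² = 270.9 J.

ΔKE ≈ -3200 J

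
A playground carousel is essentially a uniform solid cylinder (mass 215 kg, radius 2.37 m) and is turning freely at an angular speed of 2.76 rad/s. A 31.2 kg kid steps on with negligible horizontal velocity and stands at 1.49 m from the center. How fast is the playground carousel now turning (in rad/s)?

ω_f ≈ 2.48 rad/s

The added mass arrives with no angular momentum about the center, and any external torque about the center is negligible, so the system's angular momentum is conserved.
I_p = ½(215)(2.37)² = 603.8 kg·m².
Added inertia Σmr² = (31.2)(1.49)² = 69.27 kg·m²; I_f = 603.8 + 69.27 = 673.1 kg·m².
ω_f = I_p ω_i / I_f = (603.8)(2.76) / 673.1 = 2.476 rad/s.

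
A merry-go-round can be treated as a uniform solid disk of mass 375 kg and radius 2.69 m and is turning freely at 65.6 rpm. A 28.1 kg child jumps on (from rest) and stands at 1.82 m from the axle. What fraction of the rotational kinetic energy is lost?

The added mass arrives with no angular momentum about the axle, and any external torque about the axle is negligible, so the system's angular momentum is conserved.
I_p = ½(375)(2.69)² = 1357 kg·m².
Added inertia Σmr² = (28.1)(1.82)² = 93.08 kg·m²; I_f = 1357 + 93.08 = 1450 kg·m².
ω_f = I_p ω_i / I_f = (1357)(65.6) / 1450 = 61.39 rpm.
KE_i = ½(1357)(6.870 rad/s)² = 32010 J; KE_f = ½(1450)(6.429)² = 29960 J.
Fraction lost = 0.06420.

fraction ≈ 0.0642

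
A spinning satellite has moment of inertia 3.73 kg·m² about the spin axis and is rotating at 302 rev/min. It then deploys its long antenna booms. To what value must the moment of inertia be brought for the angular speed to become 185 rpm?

I₂ ≈ 6.09 kg·m²

With no external torque about the axis, L is conserved: I₁ω₁ = I₂ω₂.
I₂ = I₁ω₁ / ω₂ = (3.73)(302) / (185) = 6.089 kg·m².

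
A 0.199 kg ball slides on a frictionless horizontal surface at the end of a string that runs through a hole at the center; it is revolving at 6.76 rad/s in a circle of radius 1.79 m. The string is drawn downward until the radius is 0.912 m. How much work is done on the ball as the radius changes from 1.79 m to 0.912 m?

The constraining force is radial, so m r² ω about the center is conserved.
ω₂ = ω₁ (r₁/r₂)² = (6.76)(1.79/0.912)² = 26.04 rad/s.
W = ΔKE = ½m(v₂² − v₁²) = 41.55 J.

W ≈ 41.6 J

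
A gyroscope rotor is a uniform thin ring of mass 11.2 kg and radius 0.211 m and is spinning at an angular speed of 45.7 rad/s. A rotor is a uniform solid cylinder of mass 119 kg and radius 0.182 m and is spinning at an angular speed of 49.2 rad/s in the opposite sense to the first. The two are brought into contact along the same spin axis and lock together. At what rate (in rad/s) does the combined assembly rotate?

|ω_f| ≈ 30.0 rad/s

The coupling torques are internal; angular momentum about the shared axis is conserved.
Moments of inertia: I_A = (11.2)(0.211)² = 0.4986 kg·m²; I_B = ½(119)(0.182)² = 1.971 kg·m².
Taking A's sense as positive: L = (0.4986)(45.7) − (1.971)(49.2) = -74.18 kg·m²·rad/s.
Combined I = 0.4986 + 1.971 = 2.470 kg·m².
ω_f = L / I = -74.18 / 2.470 = -30.04 rad/s.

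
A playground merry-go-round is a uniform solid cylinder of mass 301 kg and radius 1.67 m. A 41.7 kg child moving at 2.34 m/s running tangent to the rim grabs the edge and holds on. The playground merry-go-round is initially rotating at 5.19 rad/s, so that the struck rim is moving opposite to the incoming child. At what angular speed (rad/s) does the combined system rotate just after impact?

The axle reaction passes through the axle and exerts no torque about it; angular momentum about the axle is conserved through the impact.
I_p = ½(301)(1.67)² = 419.7 kg·m². Taking the sense of the child's angular momentum as positive, L_{child} = m v R = (41.7)(2.34)(1.67) = 163.0 kg·m²/s.
L_i = −I_p ω_p + m v R = −(419.7)(5.19) + 163.0 = -2015 kg·m²/s.
After sticking, I_f = I_p + m R² = 419.7 + (41.7)(1.67)² = 536.0 kg·m².
ω_f = L_i / I_f = -2015 / 536.0 = -3.760 rad/s.

|ω_f| ≈ 3.76 rad/s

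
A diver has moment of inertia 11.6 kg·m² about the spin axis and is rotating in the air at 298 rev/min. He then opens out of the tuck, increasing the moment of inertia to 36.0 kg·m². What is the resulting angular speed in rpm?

With no external torque about the axis, L is conserved: I₁ω₁ = I₂ω₂.
ω₂ = I₁ω₁ / I₂ = (11.60)(298 rpm) / (36.00) = 96.02 rpm.

ω₂ ≈ 96.0 rpm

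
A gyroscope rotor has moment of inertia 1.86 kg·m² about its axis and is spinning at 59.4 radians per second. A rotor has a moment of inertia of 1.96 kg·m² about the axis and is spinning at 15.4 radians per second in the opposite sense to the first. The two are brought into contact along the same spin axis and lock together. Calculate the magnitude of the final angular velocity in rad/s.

No external torque acts about the common axis, so total angular momentum is conserved.
Taking A's sense as positive: L = (1.860)(59.4) − (1.960)(15.4) = 80.30 kg·m²·rad/s.
Combined I = 1.860 + 1.960 = 3.820 kg·m².
ω_f = L / I = 80.30 / 3.820 = 21.02 rad/s.

|ω_f| ≈ 21.0 rad/s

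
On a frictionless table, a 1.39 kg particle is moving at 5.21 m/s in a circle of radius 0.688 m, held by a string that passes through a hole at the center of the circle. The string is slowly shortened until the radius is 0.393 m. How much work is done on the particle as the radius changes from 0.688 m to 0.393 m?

W ≈ 39.0 J

The only horizontal force on the mass is along the cord (radial), so it exerts no torque about the hole and angular momentum m v r is conserved.
v₂ = v₁ r₁ / r₂ = (5.21)(0.688) / (0.393) = 9.121 m/s.
W = ΔKE = ½m(v₂² − v₁²) = 38.95 J.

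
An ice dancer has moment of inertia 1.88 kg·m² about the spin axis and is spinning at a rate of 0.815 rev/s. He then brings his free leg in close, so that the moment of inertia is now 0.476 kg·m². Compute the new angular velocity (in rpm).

Angular momentum about the spin axis is conserved since the torque about it is zero.
ω₂ = I₁ω₁ / I₂ = (1.880)(0.815 rev/s) / (0.4760) = 3.219 rev/s = 193.1 rpm.

ω₂ ≈ 193 rpm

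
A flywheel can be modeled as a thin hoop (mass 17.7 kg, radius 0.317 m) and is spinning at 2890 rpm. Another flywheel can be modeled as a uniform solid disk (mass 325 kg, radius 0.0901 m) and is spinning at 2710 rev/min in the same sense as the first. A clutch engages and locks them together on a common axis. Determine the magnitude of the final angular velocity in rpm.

No external torque acts about the common axis, so total angular momentum is conserved.
Moments of inertia: I_A = (17.7)(0.317)² = 1.779 kg·m²; I_B = ½(325)(0.0901)² = 1.319 kg·m².
Taking A's sense as positive: L = (1.779)(2890) + (1.319)(2710) = 8715 kg·m²·rpm.
Combined I = 1.779 + 1.319 = 3.098 kg·m².
ω_f = L / I = 8715 / 3.098 = 2813 rpm.

|ω_f| ≈ 2810 rpm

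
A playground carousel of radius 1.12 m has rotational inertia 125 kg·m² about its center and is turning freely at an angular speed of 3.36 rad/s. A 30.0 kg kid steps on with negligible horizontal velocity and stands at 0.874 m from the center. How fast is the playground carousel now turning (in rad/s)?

No external torque acts about the center; L_before = L_after.
Added inertia Σmr² = (30.0)(0.874)² = 22.92 kg·m²; I_f = 125.0 + 22.92 = 147.9 kg·m².
ω_f = I_p ω_i / I_f = (125.0)(3.36) / 147.9 = 2.839 rad/s.

ω_f ≈ 2.84 rad/s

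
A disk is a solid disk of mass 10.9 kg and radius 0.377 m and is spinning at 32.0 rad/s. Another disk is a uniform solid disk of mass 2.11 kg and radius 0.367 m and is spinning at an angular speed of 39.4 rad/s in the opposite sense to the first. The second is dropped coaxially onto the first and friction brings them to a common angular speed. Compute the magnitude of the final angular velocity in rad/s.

|ω_f| ≈ 20.9 rad/s

No external torque acts about the common axis, so total angular momentum is conserved.
Moments of inertia: I_A = ½(10.9)(0.377)² = 0.7746 kg·m²; I_B = ½(2.11)(0.367)² = 0.1421 kg·m².
Taking A's sense as positive: L = (0.7746)(32.0) − (0.1421)(39.4) = 19.19 kg·m²·rad/s.
Combined I = 0.7746 + 0.1421 = 0.9167 kg·m².
ω_f = L / I = 19.19 / 0.9167 = 20.93 rad/s.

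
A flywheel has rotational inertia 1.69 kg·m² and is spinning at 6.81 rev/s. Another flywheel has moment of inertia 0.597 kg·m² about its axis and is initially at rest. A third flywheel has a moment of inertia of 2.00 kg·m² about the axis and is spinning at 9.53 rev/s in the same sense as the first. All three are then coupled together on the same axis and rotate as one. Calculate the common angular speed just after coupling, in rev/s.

The coupling torques are internal; angular momentum about the shared axis is conserved.
Taking A's sense as positive: L = (1.690)(6.81) + (2.000)(9.53) = 30.57 kg·m²·rev/s.
Combined I = 1.690 + 0.5970 + 2.000 = 4.287 kg·m².
ω_f = L / I = 30.57 / 4.287 = 7.131 rev/s.

|ω_f| ≈ 7.13 rev/s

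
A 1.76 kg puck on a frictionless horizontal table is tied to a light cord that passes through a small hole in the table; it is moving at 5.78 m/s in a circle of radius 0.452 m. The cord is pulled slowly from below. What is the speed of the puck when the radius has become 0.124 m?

The only horizontal force on the mass is along the cord (radial), so it exerts no torque about the hole and angular momentum m v r is conserved.
v₂ = v₁ r₁ / r₂ = (5.78)(0.452) / (0.124) = 21.07 m/s.

v₂ ≈ 21.1 m/s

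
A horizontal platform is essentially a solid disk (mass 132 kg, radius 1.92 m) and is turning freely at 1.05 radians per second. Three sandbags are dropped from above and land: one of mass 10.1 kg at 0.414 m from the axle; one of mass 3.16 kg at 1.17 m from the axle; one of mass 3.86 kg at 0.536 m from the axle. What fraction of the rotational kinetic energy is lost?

fraction ≈ 0.0286

No external torque acts about the axle; L_before = L_after.
I_p = ½(132)(1.92)² = 243.3 kg·m².
Added inertia Σmr² = (10.1)(0.414)² + (3.16)(1.17)² + (3.86)(0.536)² = 7.166 kg·m²; I_f = 243.3 + 7.166 = 250.5 kg·m².
ω_f = I_p ω_i / I_f = (243.3)(1.05) / 250.5 = 1.020 rad/s.
KE_i = ½(243.3)(1.050 rad/s)² = 134.1 J; KE_f = ½(250.5)(1.020)² = 130.3 J.
Fraction lost = 0.02861.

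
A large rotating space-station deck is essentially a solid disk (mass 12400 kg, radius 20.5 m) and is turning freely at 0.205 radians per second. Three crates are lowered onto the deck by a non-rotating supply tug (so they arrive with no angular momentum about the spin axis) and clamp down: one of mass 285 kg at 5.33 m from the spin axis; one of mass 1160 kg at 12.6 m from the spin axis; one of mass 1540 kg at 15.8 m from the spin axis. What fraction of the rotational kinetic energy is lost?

The added mass arrives with no angular momentum about the spin axis, and any external torque about the spin axis is negligible, so the system's angular momentum is conserved.
I_p = ½(12400)(20.5)² = 2.606e+06 kg·m².
Added inertia Σmr² = (285)(5.33)² + (1160)(12.6)² + (1540)(15.8)² = 5.767e+05 kg·m²; I_f = 2.606e+06 + 5.767e+05 = 3.182e+06 kg·m².
ω_f = I_p ω_i / I_f = (2.606e+06)(0.205) / 3.182e+06 = 0.1678 rad/s.
KE_i = ½(2.606e+06)(0.2050 rad/s)² = 54750 J; KE_f = ½(3.182e+06)(0.1678)² = 44830 J.
Fraction lost = 0.1812.

fraction ≈ 0.181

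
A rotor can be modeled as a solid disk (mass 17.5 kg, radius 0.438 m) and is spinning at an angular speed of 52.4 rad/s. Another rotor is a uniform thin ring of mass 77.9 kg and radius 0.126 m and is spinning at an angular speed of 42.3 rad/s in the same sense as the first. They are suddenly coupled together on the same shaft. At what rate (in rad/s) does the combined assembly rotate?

No external torque acts about the common axis, so total angular momentum is conserved.
Moments of inertia: I_A = ½(17.5)(0.438)² = 1.679 kg·m²; I_B = (77.9)(0.126)² = 1.237 kg·m².
Taking A's sense as positive: L = (1.679)(52.4) + (1.237)(42.3) = 140.3 kg·m²·rad/s.
Combined I = 1.679 + 1.237 = 2.915 kg·m².
ω_f = L / I = 140.3 / 2.915 = 48.12 rad/s.

|ω_f| ≈ 48.1 rad/s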